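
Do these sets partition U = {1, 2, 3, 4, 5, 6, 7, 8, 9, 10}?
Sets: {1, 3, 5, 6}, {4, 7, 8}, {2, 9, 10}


A partition requires: (1) non-empty parts, (2) pairwise disjoint, (3) union = U
Parts: {1, 3, 5, 6}, {4, 7, 8}, {2, 9, 10}
Union of parts: {1, 2, 3, 4, 5, 6, 7, 8, 9, 10}
U = {1, 2, 3, 4, 5, 6, 7, 8, 9, 10}
All non-empty? True
Pairwise disjoint? True
Covers U? True

Yes, valid partition


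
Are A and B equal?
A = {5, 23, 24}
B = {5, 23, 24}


Two sets are equal iff they have exactly the same elements.
A = {5, 23, 24}
B = {5, 23, 24}
Same elements → A = B

Yes, A = B


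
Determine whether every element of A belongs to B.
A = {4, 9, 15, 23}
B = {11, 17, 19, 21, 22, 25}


A ⊆ B means every element of A is in B.
Elements in A not in B: {4, 9, 15, 23}
So A ⊄ B.

No, A ⊄ B


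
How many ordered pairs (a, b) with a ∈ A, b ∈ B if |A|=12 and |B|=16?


|A × B| = |A| × |B|
= 12 × 16
= 192

|A × B| = 192


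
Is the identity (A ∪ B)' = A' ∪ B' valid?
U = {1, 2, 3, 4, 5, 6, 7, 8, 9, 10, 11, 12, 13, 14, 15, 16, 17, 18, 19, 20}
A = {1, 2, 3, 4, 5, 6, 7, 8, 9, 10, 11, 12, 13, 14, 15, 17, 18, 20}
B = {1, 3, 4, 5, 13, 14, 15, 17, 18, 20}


LHS: A ∪ B = {1, 2, 3, 4, 5, 6, 7, 8, 9, 10, 11, 12, 13, 14, 15, 17, 18, 20}
(A ∪ B)' = U \ (A ∪ B) = {16, 19}
A' = {16, 19}, B' = {2, 6, 7, 8, 9, 10, 11, 12, 16, 19}
Claimed RHS: A' ∪ B' = {2, 6, 7, 8, 9, 10, 11, 12, 16, 19}
Identity is INVALID: LHS = {16, 19} but the RHS claimed here equals {2, 6, 7, 8, 9, 10, 11, 12, 16, 19}. The correct form is (A ∪ B)' = A' ∩ B'.

Identity is invalid: (A ∪ B)' = {16, 19} but A' ∪ B' = {2, 6, 7, 8, 9, 10, 11, 12, 16, 19}. The correct De Morgan law is (A ∪ B)' = A' ∩ B'.


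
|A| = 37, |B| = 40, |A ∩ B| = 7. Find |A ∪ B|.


|A ∪ B| = |A| + |B| - |A ∩ B|
= 37 + 40 - 7
= 70

|A ∪ B| = 70


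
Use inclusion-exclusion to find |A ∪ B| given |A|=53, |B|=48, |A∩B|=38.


|A ∪ B| = |A| + |B| - |A ∩ B|
= 53 + 48 - 38
= 63

|A ∪ B| = 63


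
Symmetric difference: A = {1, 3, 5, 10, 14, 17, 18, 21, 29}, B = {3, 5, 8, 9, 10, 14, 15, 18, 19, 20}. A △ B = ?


A △ B = (A \ B) ∪ (B \ A) = elements in exactly one of A or B
A \ B = {1, 17, 21, 29}
B \ A = {8, 9, 15, 19, 20}
A △ B = {1, 8, 9, 15, 17, 19, 20, 21, 29}

A △ B = {1, 8, 9, 15, 17, 19, 20, 21, 29}


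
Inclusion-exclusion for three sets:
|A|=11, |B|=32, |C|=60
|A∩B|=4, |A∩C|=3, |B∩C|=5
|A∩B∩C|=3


|A∪B∪C| = |A|+|B|+|C| - |A∩B|-|A∩C|-|B∩C| + |A∩B∩C|
= 11+32+60 - 4-3-5 + 3
= 103 - 12 + 3
= 94

|A ∪ B ∪ C| = 94


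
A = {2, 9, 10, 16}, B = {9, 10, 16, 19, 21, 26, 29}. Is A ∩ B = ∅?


Disjoint means A ∩ B = ∅.
A ∩ B = {9, 10, 16}
A ∩ B ≠ ∅, so A and B are NOT disjoint.

No, A and B are not disjoint (A ∩ B = {9, 10, 16})


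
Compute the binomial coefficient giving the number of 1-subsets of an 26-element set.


C(n,k) = n! / (k!(n-k)!)
C(26,1) = 26! / (1!25!)
= 26

C(26,1) = 26


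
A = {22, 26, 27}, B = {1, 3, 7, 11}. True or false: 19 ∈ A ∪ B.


A = {22, 26, 27}, B = {1, 3, 7, 11}
A ∪ B = all elements in A or B
A ∪ B = {1, 3, 7, 11, 22, 26, 27}
Checking if 19 ∈ A ∪ B
19 is not in A ∪ B → False

19 ∉ A ∪ B


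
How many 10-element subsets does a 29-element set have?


C(n,k) = n! / (k!(n-k)!)
C(29,10) = 29! / (10!19!)
= 20030010

C(29,10) = 20030010


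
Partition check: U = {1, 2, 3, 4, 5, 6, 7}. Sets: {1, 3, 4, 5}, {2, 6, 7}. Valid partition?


A partition requires: (1) non-empty parts, (2) pairwise disjoint, (3) union = U
Parts: {1, 3, 4, 5}, {2, 6, 7}
Union of parts: {1, 2, 3, 4, 5, 6, 7}
U = {1, 2, 3, 4, 5, 6, 7}
All non-empty? True
Pairwise disjoint? True
Covers U? True

Yes, valid partition


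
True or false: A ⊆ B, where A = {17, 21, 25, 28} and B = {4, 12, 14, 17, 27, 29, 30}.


A ⊆ B means every element of A is in B.
Elements in A not in B: {21, 25, 28}
So A ⊄ B.

No, A ⊄ B


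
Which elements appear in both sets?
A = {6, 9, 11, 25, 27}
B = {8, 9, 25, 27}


A ∩ B = elements in both A and B
A = {6, 9, 11, 25, 27}
B = {8, 9, 25, 27}
A ∩ B = {9, 25, 27}

A ∩ B = {9, 25, 27}


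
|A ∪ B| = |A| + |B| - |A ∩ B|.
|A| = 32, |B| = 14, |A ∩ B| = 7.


|A ∪ B| = |A| + |B| - |A ∩ B|
= 32 + 14 - 7
= 39

|A ∪ B| = 39


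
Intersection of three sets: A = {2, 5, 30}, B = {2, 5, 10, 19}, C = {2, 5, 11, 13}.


A ∩ B = {2, 5}
(A ∩ B) ∩ C = {2, 5}

A ∩ B ∩ C = {2, 5}


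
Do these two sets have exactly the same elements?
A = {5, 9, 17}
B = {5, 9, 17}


Two sets are equal iff they have exactly the same elements.
A = {5, 9, 17}
B = {5, 9, 17}
Same elements → A = B

Yes, A = B


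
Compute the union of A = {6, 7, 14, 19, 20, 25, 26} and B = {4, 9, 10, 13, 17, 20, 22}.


A ∪ B = all elements in A or B (or both)
A = {6, 7, 14, 19, 20, 25, 26}
B = {4, 9, 10, 13, 17, 20, 22}
A ∪ B = {4, 6, 7, 9, 10, 13, 14, 17, 19, 20, 22, 25, 26}

A ∪ B = {4, 6, 7, 9, 10, 13, 14, 17, 19, 20, 22, 25, 26}


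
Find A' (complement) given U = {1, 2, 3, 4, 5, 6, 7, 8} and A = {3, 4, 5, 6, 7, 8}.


Aᶜ = U \ A = elements in U but not in A
U = {1, 2, 3, 4, 5, 6, 7, 8}
A = {3, 4, 5, 6, 7, 8}
Aᶜ = {1, 2}

Aᶜ = {1, 2}


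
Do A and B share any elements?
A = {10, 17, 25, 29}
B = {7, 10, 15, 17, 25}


Disjoint means A ∩ B = ∅.
A ∩ B = {10, 17, 25}
A ∩ B ≠ ∅, so A and B are NOT disjoint.

Yes — A and B share the element(s) of A ∩ B = {10, 17, 25}, so they are not disjoint


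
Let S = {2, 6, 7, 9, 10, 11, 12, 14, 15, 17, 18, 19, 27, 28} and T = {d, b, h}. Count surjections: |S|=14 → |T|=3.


n = |S| = 14, k = |T| = 3. Surjections via inclusion-exclusion:
S(n,k) = Σ(-1)^i × C(k,i) × (k-i)^n, i=0 to k
i=0: (-1)^0×C(3,0)×3^14 = 4782969
i=1: (-1)^1×C(3,1)×2^14 = -49152
i=2: (-1)^2×C(3,2)×1^14 = 3
i=3: (-1)^3×C(3,3)×0^14 = 0
Total = 4733820

Number of surjections = 4733820


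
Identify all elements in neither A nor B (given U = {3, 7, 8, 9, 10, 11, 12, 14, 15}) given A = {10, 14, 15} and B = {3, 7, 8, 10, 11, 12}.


A = {10, 14, 15}
B = {3, 7, 8, 10, 11, 12}
Region: in neither A nor B (given U = {3, 7, 8, 9, 10, 11, 12, 14, 15})
Elements: {9}

Elements in neither A nor B (given U = {3, 7, 8, 9, 10, 11, 12, 14, 15}): {9}


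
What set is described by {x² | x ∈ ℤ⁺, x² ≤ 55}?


Checking each candidate:
Condition: positive perfect squares ≤ 55
Result = {1, 4, 9, 16, 25, 36, 49}

{1, 4, 9, 16, 25, 36, 49}


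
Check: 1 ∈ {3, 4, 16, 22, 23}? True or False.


A = {3, 4, 16, 22, 23}
Checking if 1 is in A
1 is not in A → False

1 ∉ A


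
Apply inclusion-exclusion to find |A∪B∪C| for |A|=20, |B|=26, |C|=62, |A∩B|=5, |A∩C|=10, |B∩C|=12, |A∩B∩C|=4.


|A∪B∪C| = |A|+|B|+|C| - |A∩B|-|A∩C|-|B∩C| + |A∩B∩C|
= 20+26+62 - 5-10-12 + 4
= 108 - 27 + 4
= 85

|A ∪ B ∪ C| = 85


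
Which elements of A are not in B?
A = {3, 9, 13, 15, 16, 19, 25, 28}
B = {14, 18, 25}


A \ B = elements in A but not in B
A = {3, 9, 13, 15, 16, 19, 25, 28}
B = {14, 18, 25}
Remove from A any elements in B
A \ B = {3, 9, 13, 15, 16, 19, 28}

A \ B = {3, 9, 13, 15, 16, 19, 28}


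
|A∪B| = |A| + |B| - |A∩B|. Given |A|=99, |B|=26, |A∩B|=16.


|A ∪ B| = |A| + |B| - |A ∩ B|
= 99 + 26 - 16
= 109

|A ∪ B| = 109


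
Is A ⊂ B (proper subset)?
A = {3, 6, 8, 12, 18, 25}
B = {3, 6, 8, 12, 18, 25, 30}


A ⊂ B requires: A ⊆ B AND A ≠ B.
A ⊆ B? Yes
A = B? No
A ⊂ B: Yes (A is a proper subset of B)

Yes, A ⊂ B


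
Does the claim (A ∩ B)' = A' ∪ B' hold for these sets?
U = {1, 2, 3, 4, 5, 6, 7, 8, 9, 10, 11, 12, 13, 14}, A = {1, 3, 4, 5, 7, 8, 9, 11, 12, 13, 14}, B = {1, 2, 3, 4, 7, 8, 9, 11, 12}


LHS: A ∩ B = {1, 3, 4, 7, 8, 9, 11, 12}
(A ∩ B)' = U \ (A ∩ B) = {2, 5, 6, 10, 13, 14}
A' = {2, 6, 10}, B' = {5, 6, 10, 13, 14}
Claimed RHS: A' ∪ B' = {2, 5, 6, 10, 13, 14}
Identity is VALID: LHS = RHS = {2, 5, 6, 10, 13, 14} ✓

Identity is valid. (A ∩ B)' = A' ∪ B' = {2, 5, 6, 10, 13, 14}


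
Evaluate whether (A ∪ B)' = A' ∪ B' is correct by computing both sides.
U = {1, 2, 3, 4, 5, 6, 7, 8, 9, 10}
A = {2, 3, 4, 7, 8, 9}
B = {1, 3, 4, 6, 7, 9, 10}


LHS: A ∪ B = {1, 2, 3, 4, 6, 7, 8, 9, 10}
(A ∪ B)' = U \ (A ∪ B) = {5}
A' = {1, 5, 6, 10}, B' = {2, 5, 8}
Claimed RHS: A' ∪ B' = {1, 2, 5, 6, 8, 10}
Identity is INVALID: LHS = {5} but the RHS claimed here equals {1, 2, 5, 6, 8, 10}. The correct form is (A ∪ B)' = A' ∩ B'.

Identity is invalid: (A ∪ B)' = {5} but A' ∪ B' = {1, 2, 5, 6, 8, 10}. The correct De Morgan law is (A ∪ B)' = A' ∩ B'.


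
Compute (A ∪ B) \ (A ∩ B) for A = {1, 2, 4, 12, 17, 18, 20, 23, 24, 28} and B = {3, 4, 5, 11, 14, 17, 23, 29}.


A △ B = (A \ B) ∪ (B \ A) = elements in exactly one of A or B
A \ B = {1, 2, 12, 18, 20, 24, 28}
B \ A = {3, 5, 11, 14, 29}
A △ B = {1, 2, 3, 5, 11, 12, 14, 18, 20, 24, 28, 29}

A △ B = {1, 2, 3, 5, 11, 12, 14, 18, 20, 24, 28, 29}


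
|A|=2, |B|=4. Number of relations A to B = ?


A relation from A to B is any subset of A × B.
|A × B| = 2 × 4 = 8
# relations = 2^|A × B| = 2^8 = 256

Number of relations = 256


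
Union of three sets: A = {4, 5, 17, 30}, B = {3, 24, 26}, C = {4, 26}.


A ∪ B = {3, 4, 5, 17, 24, 26, 30}
(A ∪ B) ∪ C = {3, 4, 5, 17, 24, 26, 30}

A ∪ B ∪ C = {3, 4, 5, 17, 24, 26, 30}


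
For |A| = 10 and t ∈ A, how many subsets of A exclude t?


Subsets of A avoiding t are subsets of A \ {t}, which has 9 elements.
Count = 2^(n-1) = 2^9
= 512

Number of subsets avoiding t = 512


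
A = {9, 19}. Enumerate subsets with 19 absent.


A subset of A that omits 19 is a subset of A \ {19}, so there are 2^(n-1) = 2^1 = 2 of them.
Subsets excluding 19: ∅, {9}

Subsets excluding 19 (2 total): ∅, {9}


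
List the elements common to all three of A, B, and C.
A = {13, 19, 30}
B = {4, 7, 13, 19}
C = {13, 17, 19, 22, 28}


A ∩ B = {13, 19}
(A ∩ B) ∩ C = {13, 19}

A ∩ B ∩ C = {13, 19}


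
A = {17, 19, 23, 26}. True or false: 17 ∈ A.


A = {17, 19, 23, 26}
Checking if 17 is in A
17 is in A → True

17 ∈ A


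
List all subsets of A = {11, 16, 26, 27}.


|A| = 4, so |P(A)| = 2^4 = 16
Enumerate subsets by cardinality (0 to 4):
∅, {11}, {16}, {26}, {27}, {11, 16}, {11, 26}, {11, 27}, {16, 26}, {16, 27}, {26, 27}, {11, 16, 26}, {11, 16, 27}, {11, 26, 27}, {16, 26, 27}, {11, 16, 26, 27}

P(A) has 16 subsets: ∅, {11}, {16}, {26}, {27}, {11, 16}, {11, 26}, {11, 27}, {16, 26}, {16, 27}, {26, 27}, {11, 16, 26}, {11, 16, 27}, {11, 26, 27}, {16, 26, 27}, {11, 16, 26, 27}


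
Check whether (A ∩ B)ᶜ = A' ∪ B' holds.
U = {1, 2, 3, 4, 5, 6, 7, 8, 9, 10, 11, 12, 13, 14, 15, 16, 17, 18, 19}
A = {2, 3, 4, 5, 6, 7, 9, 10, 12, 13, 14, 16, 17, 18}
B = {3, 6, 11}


LHS: A ∩ B = {3, 6}
(A ∩ B)' = U \ (A ∩ B) = {1, 2, 4, 5, 7, 8, 9, 10, 11, 12, 13, 14, 15, 16, 17, 18, 19}
A' = {1, 8, 11, 15, 19}, B' = {1, 2, 4, 5, 7, 8, 9, 10, 12, 13, 14, 15, 16, 17, 18, 19}
Claimed RHS: A' ∪ B' = {1, 2, 4, 5, 7, 8, 9, 10, 11, 12, 13, 14, 15, 16, 17, 18, 19}
Identity is VALID: LHS = RHS = {1, 2, 4, 5, 7, 8, 9, 10, 11, 12, 13, 14, 15, 16, 17, 18, 19} ✓

Identity is valid. (A ∩ B)' = A' ∪ B' = {1, 2, 4, 5, 7, 8, 9, 10, 11, 12, 13, 14, 15, 16, 17, 18, 19}


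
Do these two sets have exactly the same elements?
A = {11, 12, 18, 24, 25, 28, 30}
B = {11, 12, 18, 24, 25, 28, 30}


Two sets are equal iff they have exactly the same elements.
A = {11, 12, 18, 24, 25, 28, 30}
B = {11, 12, 18, 24, 25, 28, 30}
Same elements → A = B

Yes, A = B


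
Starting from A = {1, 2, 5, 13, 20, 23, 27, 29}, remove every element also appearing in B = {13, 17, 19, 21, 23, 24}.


A \ B = elements in A but not in B
A = {1, 2, 5, 13, 20, 23, 27, 29}
B = {13, 17, 19, 21, 23, 24}
Remove from A any elements in B
A \ B = {1, 2, 5, 20, 27, 29}

A \ B = {1, 2, 5, 20, 27, 29}


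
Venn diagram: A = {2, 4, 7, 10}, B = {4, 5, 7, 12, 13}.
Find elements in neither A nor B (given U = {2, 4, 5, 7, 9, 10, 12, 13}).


A = {2, 4, 7, 10}
B = {4, 5, 7, 12, 13}
Region: in neither A nor B (given U = {2, 4, 5, 7, 9, 10, 12, 13})
Elements: {9}

Elements in neither A nor B (given U = {2, 4, 5, 7, 9, 10, 12, 13}): {9}


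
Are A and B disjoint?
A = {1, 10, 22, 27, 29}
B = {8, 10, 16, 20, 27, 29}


Disjoint means A ∩ B = ∅.
A ∩ B = {10, 27, 29}
A ∩ B ≠ ∅, so A and B are NOT disjoint.

No, A and B are not disjoint (A ∩ B = {10, 27, 29})


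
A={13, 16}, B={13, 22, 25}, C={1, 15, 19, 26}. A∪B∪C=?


A ∪ B = {13, 16, 22, 25}
(A ∪ B) ∪ C = {1, 13, 15, 16, 19, 22, 25, 26}

A ∪ B ∪ C = {1, 13, 15, 16, 19, 22, 25, 26}


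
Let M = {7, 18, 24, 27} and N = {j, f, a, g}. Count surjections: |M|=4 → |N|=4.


n = |M| = 4, k = |N| = 4. Surjections via inclusion-exclusion:
S(n,k) = Σ(-1)^i × C(k,i) × (k-i)^n, i=0 to k
i=0: (-1)^0×C(4,0)×4^4 = 256
i=1: (-1)^1×C(4,1)×3^4 = -324
i=2: (-1)^2×C(4,2)×2^4 = 96
i=3: (-1)^3×C(4,3)×1^4 = -4
i=4: (-1)^4×C(4,4)×0^4 = 0
Total = 24

Number of surjections = 24


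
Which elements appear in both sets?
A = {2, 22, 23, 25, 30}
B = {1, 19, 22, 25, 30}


A ∩ B = elements in both A and B
A = {2, 22, 23, 25, 30}
B = {1, 19, 22, 25, 30}
A ∩ B = {22, 25, 30}

A ∩ B = {22, 25, 30}


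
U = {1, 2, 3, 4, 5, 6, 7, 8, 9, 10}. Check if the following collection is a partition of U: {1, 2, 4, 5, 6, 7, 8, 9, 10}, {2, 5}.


A partition requires: (1) non-empty parts, (2) pairwise disjoint, (3) union = U
Parts: {1, 2, 4, 5, 6, 7, 8, 9, 10}, {2, 5}
Union of parts: {1, 2, 4, 5, 6, 7, 8, 9, 10}
U = {1, 2, 3, 4, 5, 6, 7, 8, 9, 10}
All non-empty? True
Pairwise disjoint? False
Covers U? False

No, not a valid partition


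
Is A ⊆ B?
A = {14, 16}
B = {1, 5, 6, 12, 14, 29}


A ⊆ B means every element of A is in B.
Elements in A not in B: {16}
So A ⊄ B.

No, A ⊄ B


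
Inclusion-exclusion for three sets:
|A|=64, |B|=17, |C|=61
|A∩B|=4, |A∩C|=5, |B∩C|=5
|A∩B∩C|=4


|A∪B∪C| = |A|+|B|+|C| - |A∩B|-|A∩C|-|B∩C| + |A∩B∩C|
= 64+17+61 - 4-5-5 + 4
= 142 - 14 + 4
= 132

|A ∪ B ∪ C| = 132


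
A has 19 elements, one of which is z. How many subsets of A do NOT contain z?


Subsets of A avoiding z are subsets of A \ {z}, which has 18 elements.
Count = 2^(n-1) = 2^18
= 262144

Number of subsets avoiding z = 262144


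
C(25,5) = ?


C(n,k) = n! / (k!(n-k)!)
C(25,5) = 25! / (5!20!)
= 53130

C(25,5) = 53130


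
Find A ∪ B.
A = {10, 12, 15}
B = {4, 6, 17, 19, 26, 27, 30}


A ∪ B = all elements in A or B (or both)
A = {10, 12, 15}
B = {4, 6, 17, 19, 26, 27, 30}
A ∪ B = {4, 6, 10, 12, 15, 17, 19, 26, 27, 30}

A ∪ B = {4, 6, 10, 12, 15, 17, 19, 26, 27, 30}


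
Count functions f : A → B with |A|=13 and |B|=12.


Each of |A| = 13 inputs maps to any of |B| = 12 outputs.
# functions = |B|^|A| = 12^13
= 106993205379072

Number of functions = 106993205379072


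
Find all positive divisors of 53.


Checking each candidate:
Condition: positive divisors of 53
Result = {1, 53}

{1, 53}


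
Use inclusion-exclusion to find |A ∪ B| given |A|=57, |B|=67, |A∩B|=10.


|A ∪ B| = |A| + |B| - |A ∩ B|
= 57 + 67 - 10
= 114

|A ∪ B| = 114


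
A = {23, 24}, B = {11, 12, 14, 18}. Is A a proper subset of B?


A ⊂ B requires: A ⊆ B AND A ≠ B.
A ⊆ B? No
A ⊄ B, so A is not a proper subset.

No, A is not a proper subset of B


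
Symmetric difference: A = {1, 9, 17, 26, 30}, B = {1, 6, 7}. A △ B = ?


A △ B = (A \ B) ∪ (B \ A) = elements in exactly one of A or B
A \ B = {9, 17, 26, 30}
B \ A = {6, 7}
A △ B = {6, 7, 9, 17, 26, 30}

A △ B = {6, 7, 9, 17, 26, 30}


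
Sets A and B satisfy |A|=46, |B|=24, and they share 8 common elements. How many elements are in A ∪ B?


|A ∪ B| = |A| + |B| - |A ∩ B|
= 46 + 24 - 8
= 62

|A ∪ B| = 62


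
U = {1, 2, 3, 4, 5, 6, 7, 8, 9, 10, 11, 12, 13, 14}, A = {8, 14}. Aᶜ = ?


Aᶜ = U \ A = elements in U but not in A
U = {1, 2, 3, 4, 5, 6, 7, 8, 9, 10, 11, 12, 13, 14}
A = {8, 14}
Aᶜ = {1, 2, 3, 4, 5, 6, 7, 9, 10, 11, 12, 13}

Aᶜ = {1, 2, 3, 4, 5, 6, 7, 9, 10, 11, 12, 13}


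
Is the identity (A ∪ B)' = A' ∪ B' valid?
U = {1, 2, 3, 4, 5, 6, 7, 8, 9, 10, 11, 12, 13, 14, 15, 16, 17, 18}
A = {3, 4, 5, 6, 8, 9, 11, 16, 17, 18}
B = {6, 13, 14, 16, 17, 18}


LHS: A ∪ B = {3, 4, 5, 6, 8, 9, 11, 13, 14, 16, 17, 18}
(A ∪ B)' = U \ (A ∪ B) = {1, 2, 7, 10, 12, 15}
A' = {1, 2, 7, 10, 12, 13, 14, 15}, B' = {1, 2, 3, 4, 5, 7, 8, 9, 10, 11, 12, 15}
Claimed RHS: A' ∪ B' = {1, 2, 3, 4, 5, 7, 8, 9, 10, 11, 12, 13, 14, 15}
Identity is INVALID: LHS = {1, 2, 7, 10, 12, 15} but the RHS claimed here equals {1, 2, 3, 4, 5, 7, 8, 9, 10, 11, 12, 13, 14, 15}. The correct form is (A ∪ B)' = A' ∩ B'.

Identity is invalid: (A ∪ B)' = {1, 2, 7, 10, 12, 15} but A' ∪ B' = {1, 2, 3, 4, 5, 7, 8, 9, 10, 11, 12, 13, 14, 15}. The correct De Morgan law is (A ∪ B)' = A' ∩ B'.


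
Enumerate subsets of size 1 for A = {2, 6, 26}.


|A| = 3, so A has C(3,1) = 3 subsets of size 1.
Enumerate by choosing 1 elements from A at a time:
{2}, {6}, {26}

1-element subsets (3 total): {2}, {6}, {26}


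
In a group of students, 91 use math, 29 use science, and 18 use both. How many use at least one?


|A ∪ B| = |A| + |B| - |A ∩ B|
= 91 + 29 - 18
= 102

|A ∪ B| = 102


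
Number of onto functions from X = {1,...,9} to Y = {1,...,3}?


n = |X| = 9, k = |Y| = 3. Surjections via inclusion-exclusion:
S(n,k) = Σ(-1)^i × C(k,i) × (k-i)^n, i=0 to k
i=0: (-1)^0×C(3,0)×3^9 = 19683
i=1: (-1)^1×C(3,1)×2^9 = -1536
i=2: (-1)^2×C(3,2)×1^9 = 3
i=3: (-1)^3×C(3,3)×0^9 = 0
Total = 18150

Number of surjections = 18150


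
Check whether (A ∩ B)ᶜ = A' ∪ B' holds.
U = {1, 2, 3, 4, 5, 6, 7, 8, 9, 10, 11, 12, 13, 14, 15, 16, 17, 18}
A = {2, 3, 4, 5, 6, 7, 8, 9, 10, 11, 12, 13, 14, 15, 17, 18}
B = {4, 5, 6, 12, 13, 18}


LHS: A ∩ B = {4, 5, 6, 12, 13, 18}
(A ∩ B)' = U \ (A ∩ B) = {1, 2, 3, 7, 8, 9, 10, 11, 14, 15, 16, 17}
A' = {1, 16}, B' = {1, 2, 3, 7, 8, 9, 10, 11, 14, 15, 16, 17}
Claimed RHS: A' ∪ B' = {1, 2, 3, 7, 8, 9, 10, 11, 14, 15, 16, 17}
Identity is VALID: LHS = RHS = {1, 2, 3, 7, 8, 9, 10, 11, 14, 15, 16, 17} ✓

Identity is valid. (A ∩ B)' = A' ∪ B' = {1, 2, 3, 7, 8, 9, 10, 11, 14, 15, 16, 17}


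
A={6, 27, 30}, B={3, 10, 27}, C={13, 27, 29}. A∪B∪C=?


A ∪ B = {3, 6, 10, 27, 30}
(A ∪ B) ∪ C = {3, 6, 10, 13, 27, 29, 30}

A ∪ B ∪ C = {3, 6, 10, 13, 27, 29, 30}


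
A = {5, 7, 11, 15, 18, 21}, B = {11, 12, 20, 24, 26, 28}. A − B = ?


A \ B = elements in A but not in B
A = {5, 7, 11, 15, 18, 21}
B = {11, 12, 20, 24, 26, 28}
Remove from A any elements in B
A \ B = {5, 7, 15, 18, 21}

A \ B = {5, 7, 15, 18, 21}


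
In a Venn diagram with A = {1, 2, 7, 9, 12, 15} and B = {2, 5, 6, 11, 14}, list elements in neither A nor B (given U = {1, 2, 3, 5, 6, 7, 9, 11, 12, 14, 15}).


A = {1, 2, 7, 9, 12, 15}
B = {2, 5, 6, 11, 14}
Region: in neither A nor B (given U = {1, 2, 3, 5, 6, 7, 9, 11, 12, 14, 15})
Elements: {3}

Elements in neither A nor B (given U = {1, 2, 3, 5, 6, 7, 9, 11, 12, 14, 15}): {3}


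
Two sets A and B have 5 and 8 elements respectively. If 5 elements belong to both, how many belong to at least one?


|A ∪ B| = |A| + |B| - |A ∩ B|
= 5 + 8 - 5
= 8

|A ∪ B| = 8


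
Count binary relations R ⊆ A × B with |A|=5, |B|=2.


A relation from A to B is any subset of A × B.
|A × B| = 5 × 2 = 10
# relations = 2^|A × B| = 2^10 = 1024

Number of relations = 1024


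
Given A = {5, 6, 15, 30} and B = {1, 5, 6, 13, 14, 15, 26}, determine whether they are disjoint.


Disjoint means A ∩ B = ∅.
A ∩ B = {5, 6, 15}
A ∩ B ≠ ∅, so A and B are NOT disjoint.

No, A and B are not disjoint (A ∩ B = {5, 6, 15})


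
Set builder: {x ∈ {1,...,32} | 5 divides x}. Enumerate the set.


Checking each candidate:
Condition: multiples of 5 in {1,...,32}
Result = {5, 10, 15, 20, 25, 30}

{5, 10, 15, 20, 25, 30}


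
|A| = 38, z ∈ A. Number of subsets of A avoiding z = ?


Subsets of A avoiding z are subsets of A \ {z}, which has 37 elements.
Count = 2^(n-1) = 2^37
= 137438953472

Number of subsets avoiding z = 137438953472


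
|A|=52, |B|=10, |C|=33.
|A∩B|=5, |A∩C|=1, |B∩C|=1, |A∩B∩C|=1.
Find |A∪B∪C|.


|A∪B∪C| = |A|+|B|+|C| - |A∩B|-|A∩C|-|B∩C| + |A∩B∩C|
= 52+10+33 - 5-1-1 + 1
= 95 - 7 + 1
= 89

|A ∪ B ∪ C| = 89


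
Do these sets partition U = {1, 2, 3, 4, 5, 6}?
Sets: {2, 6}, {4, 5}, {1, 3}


A partition requires: (1) non-empty parts, (2) pairwise disjoint, (3) union = U
Parts: {2, 6}, {4, 5}, {1, 3}
Union of parts: {1, 2, 3, 4, 5, 6}
U = {1, 2, 3, 4, 5, 6}
All non-empty? True
Pairwise disjoint? True
Covers U? True

Yes, valid partition


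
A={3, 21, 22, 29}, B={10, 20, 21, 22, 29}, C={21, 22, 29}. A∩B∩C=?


A ∩ B = {21, 22, 29}
(A ∩ B) ∩ C = {21, 22, 29}

A ∩ B ∩ C = {21, 22, 29}


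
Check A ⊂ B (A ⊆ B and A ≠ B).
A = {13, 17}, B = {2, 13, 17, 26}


A ⊂ B requires: A ⊆ B AND A ≠ B.
A ⊆ B? Yes
A = B? No
A ⊂ B: Yes (A is a proper subset of B)

Yes, A ⊂ B


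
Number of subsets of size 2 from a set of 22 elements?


C(n,k) = n! / (k!(n-k)!)
C(22,2) = 22! / (2!20!)
= 231

C(22,2) = 231


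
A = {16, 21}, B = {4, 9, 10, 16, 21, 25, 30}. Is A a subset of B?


A ⊆ B means every element of A is in B.
All elements of A are in B.
So A ⊆ B.

Yes, A ⊆ B


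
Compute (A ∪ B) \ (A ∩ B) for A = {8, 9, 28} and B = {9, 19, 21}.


A △ B = (A \ B) ∪ (B \ A) = elements in exactly one of A or B
A \ B = {8, 28}
B \ A = {19, 21}
A △ B = {8, 19, 21, 28}

A △ B = {8, 19, 21, 28}


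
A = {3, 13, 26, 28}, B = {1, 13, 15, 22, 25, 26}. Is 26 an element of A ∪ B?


A = {3, 13, 26, 28}, B = {1, 13, 15, 22, 25, 26}
A ∪ B = all elements in A or B
A ∪ B = {1, 3, 13, 15, 22, 25, 26, 28}
Checking if 26 ∈ A ∪ B
26 is in A ∪ B → True

26 ∈ A ∪ B


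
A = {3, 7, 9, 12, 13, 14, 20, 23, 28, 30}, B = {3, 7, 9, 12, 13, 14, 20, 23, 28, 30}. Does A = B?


Two sets are equal iff they have exactly the same elements.
A = {3, 7, 9, 12, 13, 14, 20, 23, 28, 30}
B = {3, 7, 9, 12, 13, 14, 20, 23, 28, 30}
Same elements → A = B

Yes, A = B


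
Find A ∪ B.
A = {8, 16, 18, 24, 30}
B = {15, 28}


A ∪ B = all elements in A or B (or both)
A = {8, 16, 18, 24, 30}
B = {15, 28}
A ∪ B = {8, 15, 16, 18, 24, 28, 30}

A ∪ B = {8, 15, 16, 18, 24, 28, 30}


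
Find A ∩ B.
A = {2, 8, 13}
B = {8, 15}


A ∩ B = elements in both A and B
A = {2, 8, 13}
B = {8, 15}
A ∩ B = {8}

A ∩ B = {8}


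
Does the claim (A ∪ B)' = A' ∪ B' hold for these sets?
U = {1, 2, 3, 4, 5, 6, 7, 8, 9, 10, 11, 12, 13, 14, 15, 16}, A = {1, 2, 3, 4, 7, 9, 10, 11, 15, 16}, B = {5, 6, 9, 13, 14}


LHS: A ∪ B = {1, 2, 3, 4, 5, 6, 7, 9, 10, 11, 13, 14, 15, 16}
(A ∪ B)' = U \ (A ∪ B) = {8, 12}
A' = {5, 6, 8, 12, 13, 14}, B' = {1, 2, 3, 4, 7, 8, 10, 11, 12, 15, 16}
Claimed RHS: A' ∪ B' = {1, 2, 3, 4, 5, 6, 7, 8, 10, 11, 12, 13, 14, 15, 16}
Identity is INVALID: LHS = {8, 12} but the RHS claimed here equals {1, 2, 3, 4, 5, 6, 7, 8, 10, 11, 12, 13, 14, 15, 16}. The correct form is (A ∪ B)' = A' ∩ B'.

Identity is invalid: (A ∪ B)' = {8, 12} but A' ∪ B' = {1, 2, 3, 4, 5, 6, 7, 8, 10, 11, 12, 13, 14, 15, 16}. The correct De Morgan law is (A ∪ B)' = A' ∩ B'.


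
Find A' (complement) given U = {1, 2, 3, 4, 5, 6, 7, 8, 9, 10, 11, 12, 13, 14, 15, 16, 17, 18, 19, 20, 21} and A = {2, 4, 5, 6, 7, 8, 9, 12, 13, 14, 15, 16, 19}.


Aᶜ = U \ A = elements in U but not in A
U = {1, 2, 3, 4, 5, 6, 7, 8, 9, 10, 11, 12, 13, 14, 15, 16, 17, 18, 19, 20, 21}
A = {2, 4, 5, 6, 7, 8, 9, 12, 13, 14, 15, 16, 19}
Aᶜ = {1, 3, 10, 11, 17, 18, 20, 21}

Aᶜ = {1, 3, 10, 11, 17, 18, 20, 21}


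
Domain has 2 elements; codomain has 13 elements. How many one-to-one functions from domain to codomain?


An injection sends each of |A| = 2 inputs to a distinct output in B.
# injections = |B|·(|B|-1)·…·(|B|-|A|+1) = 13! / (13 - 2)!
= 13 × 12
= 156

Number of injections = 156


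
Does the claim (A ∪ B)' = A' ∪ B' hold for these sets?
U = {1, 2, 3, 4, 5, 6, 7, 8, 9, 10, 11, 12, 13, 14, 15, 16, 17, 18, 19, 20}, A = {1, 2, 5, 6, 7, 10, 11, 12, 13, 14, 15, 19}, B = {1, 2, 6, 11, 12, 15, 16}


LHS: A ∪ B = {1, 2, 5, 6, 7, 10, 11, 12, 13, 14, 15, 16, 19}
(A ∪ B)' = U \ (A ∪ B) = {3, 4, 8, 9, 17, 18, 20}
A' = {3, 4, 8, 9, 16, 17, 18, 20}, B' = {3, 4, 5, 7, 8, 9, 10, 13, 14, 17, 18, 19, 20}
Claimed RHS: A' ∪ B' = {3, 4, 5, 7, 8, 9, 10, 13, 14, 16, 17, 18, 19, 20}
Identity is INVALID: LHS = {3, 4, 8, 9, 17, 18, 20} but the RHS claimed here equals {3, 4, 5, 7, 8, 9, 10, 13, 14, 16, 17, 18, 19, 20}. The correct form is (A ∪ B)' = A' ∩ B'.

Identity is invalid: (A ∪ B)' = {3, 4, 8, 9, 17, 18, 20} but A' ∪ B' = {3, 4, 5, 7, 8, 9, 10, 13, 14, 16, 17, 18, 19, 20}. The correct De Morgan law is (A ∪ B)' = A' ∩ B'.


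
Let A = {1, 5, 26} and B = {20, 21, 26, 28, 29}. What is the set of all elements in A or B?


A ∪ B = all elements in A or B (or both)
A = {1, 5, 26}
B = {20, 21, 26, 28, 29}
A ∪ B = {1, 5, 20, 21, 26, 28, 29}

A ∪ B = {1, 5, 20, 21, 26, 28, 29}


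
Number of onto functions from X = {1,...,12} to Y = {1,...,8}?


n = |X| = 12, k = |Y| = 8. Surjections via inclusion-exclusion:
S(n,k) = Σ(-1)^i × C(k,i) × (k-i)^n, i=0 to k
i=0: (-1)^0×C(8,0)×8^12 = 68719476736
i=1: (-1)^1×C(8,1)×7^12 = -110730297608
i=2: (-1)^2×C(8,2)×6^12 = 60949905408
i=3: (-1)^3×C(8,3)×5^12 = -13671875000
i=4: (-1)^4×C(8,4)×4^12 = 1174405120
i=5: (-1)^5×C(8,5)×3^12 = -29760696
i=6: (-1)^6×C(8,6)×2^12 = 114688
i=7: (-1)^7×C(8,7)×1^12 = -8
i=8: (-1)^8×C(8,8)×0^12 = 0
Total = 6411968640

Number of surjections = 6411968640


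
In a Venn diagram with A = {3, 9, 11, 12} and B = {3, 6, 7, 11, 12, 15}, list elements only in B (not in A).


A = {3, 9, 11, 12}
B = {3, 6, 7, 11, 12, 15}
Region: only in B (not in A)
Elements: {6, 7, 15}

Elements only in B (not in A): {6, 7, 15}


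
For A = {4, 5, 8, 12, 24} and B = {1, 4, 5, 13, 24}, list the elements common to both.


A ∩ B = elements in both A and B
A = {4, 5, 8, 12, 24}
B = {1, 4, 5, 13, 24}
A ∩ B = {4, 5, 24}

A ∩ B = {4, 5, 24}


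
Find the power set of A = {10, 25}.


|A| = 2, so |P(A)| = 2^2 = 4
Enumerate subsets by cardinality (0 to 2):
∅, {10}, {25}, {10, 25}

P(A) has 4 subsets: ∅, {10}, {25}, {10, 25}


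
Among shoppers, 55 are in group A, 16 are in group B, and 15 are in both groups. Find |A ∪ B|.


|A ∪ B| = |A| + |B| - |A ∩ B|
= 55 + 16 - 15
= 56

|A ∪ B| = 56


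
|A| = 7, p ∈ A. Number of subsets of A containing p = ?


Subsets of A containing p correspond to subsets of A \ {p}, which has 6 elements.
Count = 2^(n-1) = 2^6
= 64

Number of subsets containing p = 64


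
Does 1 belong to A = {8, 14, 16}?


A = {8, 14, 16}
Checking if 1 is in A
1 is not in A → False

1 ∉ A


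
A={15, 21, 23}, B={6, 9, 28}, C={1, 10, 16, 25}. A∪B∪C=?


A ∪ B = {6, 9, 15, 21, 23, 28}
(A ∪ B) ∪ C = {1, 6, 9, 10, 15, 16, 21, 23, 25, 28}

A ∪ B ∪ C = {1, 6, 9, 10, 15, 16, 21, 23, 25, 28}


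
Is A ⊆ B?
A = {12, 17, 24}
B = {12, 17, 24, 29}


A ⊆ B means every element of A is in B.
All elements of A are in B.
So A ⊆ B.

Yes, A ⊆ B


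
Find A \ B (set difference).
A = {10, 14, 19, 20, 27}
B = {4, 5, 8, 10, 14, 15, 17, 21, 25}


A \ B = elements in A but not in B
A = {10, 14, 19, 20, 27}
B = {4, 5, 8, 10, 14, 15, 17, 21, 25}
Remove from A any elements in B
A \ B = {19, 20, 27}

A \ B = {19, 20, 27}


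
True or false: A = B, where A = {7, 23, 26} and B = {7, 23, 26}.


Two sets are equal iff they have exactly the same elements.
A = {7, 23, 26}
B = {7, 23, 26}
Same elements → A = B

Yes, A = B


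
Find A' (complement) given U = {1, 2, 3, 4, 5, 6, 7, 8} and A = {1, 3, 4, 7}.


Aᶜ = U \ A = elements in U but not in A
U = {1, 2, 3, 4, 5, 6, 7, 8}
A = {1, 3, 4, 7}
Aᶜ = {2, 5, 6, 8}

Aᶜ = {2, 5, 6, 8}


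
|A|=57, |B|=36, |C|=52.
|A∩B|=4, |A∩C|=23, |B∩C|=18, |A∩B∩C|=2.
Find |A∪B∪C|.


|A∪B∪C| = |A|+|B|+|C| - |A∩B|-|A∩C|-|B∩C| + |A∩B∩C|
= 57+36+52 - 4-23-18 + 2
= 145 - 45 + 2
= 102

|A ∪ B ∪ C| = 102


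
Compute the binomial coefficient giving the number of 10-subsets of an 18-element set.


C(n,k) = n! / (k!(n-k)!)
C(18,10) = 18! / (10!8!)
= 43758

C(18,10) = 43758


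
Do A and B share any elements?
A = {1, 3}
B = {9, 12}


Disjoint means A ∩ B = ∅.
A ∩ B = ∅
A ∩ B = ∅, so A and B are disjoint.

No — A and B share no elements (A ∩ B = ∅), so they are disjoint


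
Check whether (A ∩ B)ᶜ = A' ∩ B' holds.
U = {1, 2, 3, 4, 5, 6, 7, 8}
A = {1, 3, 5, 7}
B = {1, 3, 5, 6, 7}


LHS: A ∩ B = {1, 3, 5, 7}
(A ∩ B)' = U \ (A ∩ B) = {2, 4, 6, 8}
A' = {2, 4, 6, 8}, B' = {2, 4, 8}
Claimed RHS: A' ∩ B' = {2, 4, 8}
Identity is INVALID: LHS = {2, 4, 6, 8} but the RHS claimed here equals {2, 4, 8}. The correct form is (A ∩ B)' = A' ∪ B'.

Identity is invalid: (A ∩ B)' = {2, 4, 6, 8} but A' ∩ B' = {2, 4, 8}. The correct De Morgan law is (A ∩ B)' = A' ∪ B'.


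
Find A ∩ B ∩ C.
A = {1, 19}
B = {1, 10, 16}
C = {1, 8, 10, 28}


A ∩ B = {1}
(A ∩ B) ∩ C = {1}

A ∩ B ∩ C = {1}


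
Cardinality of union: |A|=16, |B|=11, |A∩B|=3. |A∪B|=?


|A ∪ B| = |A| + |B| - |A ∩ B|
= 16 + 11 - 3
= 24

|A ∪ B| = 24


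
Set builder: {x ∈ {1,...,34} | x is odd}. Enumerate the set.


Checking each candidate:
Condition: odd numbers in {1,...,34}
Result = {1, 3, 5, 7, 9, 11, 13, 15, 17, 19, 21, 23, 25, 27, 29, 31, 33}

{1, 3, 5, 7, 9, 11, 13, 15, 17, 19, 21, 23, 25, 27, 29, 31, 33}


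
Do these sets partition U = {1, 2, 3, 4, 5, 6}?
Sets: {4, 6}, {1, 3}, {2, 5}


A partition requires: (1) non-empty parts, (2) pairwise disjoint, (3) union = U
Parts: {4, 6}, {1, 3}, {2, 5}
Union of parts: {1, 2, 3, 4, 5, 6}
U = {1, 2, 3, 4, 5, 6}
All non-empty? True
Pairwise disjoint? True
Covers U? True

Yes, valid partition


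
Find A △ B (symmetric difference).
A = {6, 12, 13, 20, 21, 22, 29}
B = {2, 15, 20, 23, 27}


A △ B = (A \ B) ∪ (B \ A) = elements in exactly one of A or B
A \ B = {6, 12, 13, 21, 22, 29}
B \ A = {2, 15, 23, 27}
A △ B = {2, 6, 12, 13, 15, 21, 22, 23, 27, 29}

A △ B = {2, 6, 12, 13, 15, 21, 22, 23, 27, 29}


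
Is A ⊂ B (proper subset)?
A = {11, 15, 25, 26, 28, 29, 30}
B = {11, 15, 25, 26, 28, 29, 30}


A ⊂ B requires: A ⊆ B AND A ≠ B.
A ⊆ B? Yes
A = B? Yes
A = B, so A is not a PROPER subset.

No, A is not a proper subset of B


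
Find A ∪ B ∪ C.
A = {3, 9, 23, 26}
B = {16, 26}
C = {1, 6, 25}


A ∪ B = {3, 9, 16, 23, 26}
(A ∪ B) ∪ C = {1, 3, 6, 9, 16, 23, 25, 26}

A ∪ B ∪ C = {1, 3, 6, 9, 16, 23, 25, 26}


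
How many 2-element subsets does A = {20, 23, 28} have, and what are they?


|A| = 3, so A has C(3,2) = 3 subsets of size 2.
Enumerate by choosing 2 elements from A at a time:
{20, 23}, {20, 28}, {23, 28}

2-element subsets (3 total): {20, 23}, {20, 28}, {23, 28}


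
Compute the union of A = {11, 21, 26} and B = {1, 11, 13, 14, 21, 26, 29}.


A ∪ B = all elements in A or B (or both)
A = {11, 21, 26}
B = {1, 11, 13, 14, 21, 26, 29}
A ∪ B = {1, 11, 13, 14, 21, 26, 29}

A ∪ B = {1, 11, 13, 14, 21, 26, 29}


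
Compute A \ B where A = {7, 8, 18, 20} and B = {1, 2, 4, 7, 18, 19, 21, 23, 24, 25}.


A \ B = elements in A but not in B
A = {7, 8, 18, 20}
B = {1, 2, 4, 7, 18, 19, 21, 23, 24, 25}
Remove from A any elements in B
A \ B = {8, 20}

A \ B = {8, 20}


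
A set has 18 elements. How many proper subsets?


Total subsets = 2^n = 2^18 = 262144
Proper subsets exclude the set itself: 2^n - 1
= 262144 - 1
= 262143

Number of proper subsets = 262143


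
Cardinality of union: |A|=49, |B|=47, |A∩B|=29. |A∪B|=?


|A ∪ B| = |A| + |B| - |A ∩ B|
= 49 + 47 - 29
= 67

|A ∪ B| = 67


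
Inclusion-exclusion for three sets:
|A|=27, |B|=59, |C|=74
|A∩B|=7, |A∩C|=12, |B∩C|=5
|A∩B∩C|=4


|A∪B∪C| = |A|+|B|+|C| - |A∩B|-|A∩C|-|B∩C| + |A∩B∩C|
= 27+59+74 - 7-12-5 + 4
= 160 - 24 + 4
= 140

|A ∪ B ∪ C| = 140


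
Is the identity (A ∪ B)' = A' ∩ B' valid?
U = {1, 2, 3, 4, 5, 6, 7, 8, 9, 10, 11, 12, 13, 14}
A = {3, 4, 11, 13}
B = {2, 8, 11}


LHS: A ∪ B = {2, 3, 4, 8, 11, 13}
(A ∪ B)' = U \ (A ∪ B) = {1, 5, 6, 7, 9, 10, 12, 14}
A' = {1, 2, 5, 6, 7, 8, 9, 10, 12, 14}, B' = {1, 3, 4, 5, 6, 7, 9, 10, 12, 13, 14}
Claimed RHS: A' ∩ B' = {1, 5, 6, 7, 9, 10, 12, 14}
Identity is VALID: LHS = RHS = {1, 5, 6, 7, 9, 10, 12, 14} ✓

Identity is valid. (A ∪ B)' = A' ∩ B' = {1, 5, 6, 7, 9, 10, 12, 14}


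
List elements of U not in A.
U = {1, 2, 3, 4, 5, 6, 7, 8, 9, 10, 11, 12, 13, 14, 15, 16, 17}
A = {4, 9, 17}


Aᶜ = U \ A = elements in U but not in A
U = {1, 2, 3, 4, 5, 6, 7, 8, 9, 10, 11, 12, 13, 14, 15, 16, 17}
A = {4, 9, 17}
Aᶜ = {1, 2, 3, 5, 6, 7, 8, 10, 11, 12, 13, 14, 15, 16}

Aᶜ = {1, 2, 3, 5, 6, 7, 8, 10, 11, 12, 13, 14, 15, 16}


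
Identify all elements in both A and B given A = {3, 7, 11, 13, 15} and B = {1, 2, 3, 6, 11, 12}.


A = {3, 7, 11, 13, 15}
B = {1, 2, 3, 6, 11, 12}
Region: in both A and B
Elements: {3, 11}

Elements in both A and B: {3, 11}


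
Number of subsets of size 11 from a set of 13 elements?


C(n,k) = n! / (k!(n-k)!)
C(13,11) = 13! / (11!2!)
= 78

C(13,11) = 78


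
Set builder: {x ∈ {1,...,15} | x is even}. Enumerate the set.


Checking each candidate:
Condition: even numbers in {1,...,15}
Result = {2, 4, 6, 8, 10, 12, 14}

{2, 4, 6, 8, 10, 12, 14}


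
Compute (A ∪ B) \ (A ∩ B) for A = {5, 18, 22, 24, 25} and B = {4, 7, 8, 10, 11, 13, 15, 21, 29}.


A △ B = (A \ B) ∪ (B \ A) = elements in exactly one of A or B
A \ B = {5, 18, 22, 24, 25}
B \ A = {4, 7, 8, 10, 11, 13, 15, 21, 29}
A △ B = {4, 5, 7, 8, 10, 11, 13, 15, 18, 21, 22, 24, 25, 29}

A △ B = {4, 5, 7, 8, 10, 11, 13, 15, 18, 21, 22, 24, 25, 29}


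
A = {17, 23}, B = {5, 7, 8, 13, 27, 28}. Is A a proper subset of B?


A ⊂ B requires: A ⊆ B AND A ≠ B.
A ⊆ B? No
A ⊄ B, so A is not a proper subset.

No, A is not a proper subset of B


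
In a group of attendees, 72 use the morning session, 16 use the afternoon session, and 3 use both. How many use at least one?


|A ∪ B| = |A| + |B| - |A ∩ B|
= 72 + 16 - 3
= 85

|A ∪ B| = 85


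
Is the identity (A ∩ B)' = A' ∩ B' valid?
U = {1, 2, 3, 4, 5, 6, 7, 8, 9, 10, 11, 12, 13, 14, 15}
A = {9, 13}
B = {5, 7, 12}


LHS: A ∩ B = ∅
(A ∩ B)' = U \ (A ∩ B) = {1, 2, 3, 4, 5, 6, 7, 8, 9, 10, 11, 12, 13, 14, 15}
A' = {1, 2, 3, 4, 5, 6, 7, 8, 10, 11, 12, 14, 15}, B' = {1, 2, 3, 4, 6, 8, 9, 10, 11, 13, 14, 15}
Claimed RHS: A' ∩ B' = {1, 2, 3, 4, 6, 8, 10, 11, 14, 15}
Identity is INVALID: LHS = {1, 2, 3, 4, 5, 6, 7, 8, 9, 10, 11, 12, 13, 14, 15} but the RHS claimed here equals {1, 2, 3, 4, 6, 8, 10, 11, 14, 15}. The correct form is (A ∩ B)' = A' ∪ B'.

Identity is invalid: (A ∩ B)' = {1, 2, 3, 4, 5, 6, 7, 8, 9, 10, 11, 12, 13, 14, 15} but A' ∩ B' = {1, 2, 3, 4, 6, 8, 10, 11, 14, 15}. The correct De Morgan law is (A ∩ B)' = A' ∪ B'.


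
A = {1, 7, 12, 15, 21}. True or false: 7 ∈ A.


A = {1, 7, 12, 15, 21}
Checking if 7 is in A
7 is in A → True

7 ∈ A


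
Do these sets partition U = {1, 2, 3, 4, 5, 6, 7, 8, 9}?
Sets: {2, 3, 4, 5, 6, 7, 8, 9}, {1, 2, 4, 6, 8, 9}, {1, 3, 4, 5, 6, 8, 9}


A partition requires: (1) non-empty parts, (2) pairwise disjoint, (3) union = U
Parts: {2, 3, 4, 5, 6, 7, 8, 9}, {1, 2, 4, 6, 8, 9}, {1, 3, 4, 5, 6, 8, 9}
Union of parts: {1, 2, 3, 4, 5, 6, 7, 8, 9}
U = {1, 2, 3, 4, 5, 6, 7, 8, 9}
All non-empty? True
Pairwise disjoint? False
Covers U? True

No, not a valid partition


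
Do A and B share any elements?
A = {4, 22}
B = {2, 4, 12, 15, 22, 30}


Disjoint means A ∩ B = ∅.
A ∩ B = {4, 22}
A ∩ B ≠ ∅, so A and B are NOT disjoint.

Yes — A and B share the element(s) of A ∩ B = {4, 22}, so they are not disjoint


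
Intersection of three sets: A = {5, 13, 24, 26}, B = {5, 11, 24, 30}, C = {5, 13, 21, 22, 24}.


A ∩ B = {5, 24}
(A ∩ B) ∩ C = {5, 24}

A ∩ B ∩ C = {5, 24}


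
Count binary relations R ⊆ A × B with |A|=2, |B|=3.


A relation from A to B is any subset of A × B.
|A × B| = 2 × 3 = 6
# relations = 2^|A × B| = 2^6 = 64

Number of relations = 64


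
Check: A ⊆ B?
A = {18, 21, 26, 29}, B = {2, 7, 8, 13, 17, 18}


A ⊆ B means every element of A is in B.
Elements in A not in B: {21, 26, 29}
So A ⊄ B.

No, A ⊄ B


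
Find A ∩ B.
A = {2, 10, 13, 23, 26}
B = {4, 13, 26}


A ∩ B = elements in both A and B
A = {2, 10, 13, 23, 26}
B = {4, 13, 26}
A ∩ B = {13, 26}

A ∩ B = {13, 26}


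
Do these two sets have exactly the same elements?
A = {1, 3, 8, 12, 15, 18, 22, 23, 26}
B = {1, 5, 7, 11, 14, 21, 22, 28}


Two sets are equal iff they have exactly the same elements.
A = {1, 3, 8, 12, 15, 18, 22, 23, 26}
B = {1, 5, 7, 11, 14, 21, 22, 28}
Differences: {3, 5, 7, 8, 11, 12, 14, 15, 18, 21, 23, 26, 28}
A ≠ B

No, A ≠ B


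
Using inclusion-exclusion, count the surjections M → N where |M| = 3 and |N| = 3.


n = |M| = 3, k = |N| = 3. Surjections via inclusion-exclusion:
S(n,k) = Σ(-1)^i × C(k,i) × (k-i)^n, i=0 to k
i=0: (-1)^0×C(3,0)×3^3 = 27
i=1: (-1)^1×C(3,1)×2^3 = -24
i=2: (-1)^2×C(3,2)×1^3 = 3
i=3: (-1)^3×C(3,3)×0^3 = 0
Total = 6

Number of surjections = 6


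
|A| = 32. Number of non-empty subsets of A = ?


Total subsets = 2^n = 2^32 = 4294967296
Non-empty subsets exclude the empty set: 2^n - 1
= 4294967296 - 1
= 4294967295

Number of non-empty subsets = 4294967295


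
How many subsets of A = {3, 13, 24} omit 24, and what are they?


A subset of A that omits 24 is a subset of A \ {24}, so there are 2^(n-1) = 2^2 = 4 of them.
Subsets excluding 24: ∅, {3}, {13}, {3, 13}

Subsets excluding 24 (4 total): ∅, {3}, {13}, {3, 13}


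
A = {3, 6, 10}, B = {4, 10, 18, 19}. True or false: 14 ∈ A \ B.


A = {3, 6, 10}, B = {4, 10, 18, 19}
A \ B = elements in A but not in B
A \ B = {3, 6}
Checking if 14 ∈ A \ B
14 is not in A \ B → False

14 ∉ A \ B


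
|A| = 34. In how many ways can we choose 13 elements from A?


C(n,k) = n! / (k!(n-k)!)
C(34,13) = 34! / (13!21!)
= 927983760

C(34,13) = 927983760


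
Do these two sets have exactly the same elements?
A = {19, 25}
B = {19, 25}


Two sets are equal iff they have exactly the same elements.
A = {19, 25}
B = {19, 25}
Same elements → A = B

Yes, A = B


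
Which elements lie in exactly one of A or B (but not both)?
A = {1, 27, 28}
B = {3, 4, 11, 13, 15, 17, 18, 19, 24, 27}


A △ B = (A \ B) ∪ (B \ A) = elements in exactly one of A or B
A \ B = {1, 28}
B \ A = {3, 4, 11, 13, 15, 17, 18, 19, 24}
A △ B = {1, 3, 4, 11, 13, 15, 17, 18, 19, 24, 28}

A △ B = {1, 3, 4, 11, 13, 15, 17, 18, 19, 24, 28}


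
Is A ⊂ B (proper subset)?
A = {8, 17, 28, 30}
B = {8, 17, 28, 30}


A ⊂ B requires: A ⊆ B AND A ≠ B.
A ⊆ B? Yes
A = B? Yes
A = B, so A is not a PROPER subset.

No, A is not a proper subset of B


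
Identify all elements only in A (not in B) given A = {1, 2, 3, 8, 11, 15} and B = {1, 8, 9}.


A = {1, 2, 3, 8, 11, 15}
B = {1, 8, 9}
Region: only in A (not in B)
Elements: {2, 3, 11, 15}

Elements only in A (not in B): {2, 3, 11, 15}


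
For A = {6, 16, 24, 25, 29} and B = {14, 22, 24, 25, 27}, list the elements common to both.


A ∩ B = elements in both A and B
A = {6, 16, 24, 25, 29}
B = {14, 22, 24, 25, 27}
A ∩ B = {24, 25}

A ∩ B = {24, 25}
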